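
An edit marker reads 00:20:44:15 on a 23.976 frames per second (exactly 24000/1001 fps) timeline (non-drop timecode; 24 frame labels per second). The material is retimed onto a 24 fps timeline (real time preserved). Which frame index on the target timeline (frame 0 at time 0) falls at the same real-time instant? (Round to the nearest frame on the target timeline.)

frame 29901

Source frame index: (0×3600 + 20×60 + 44) × 24 + 15 = 29871.
Real time: 29871 / (24000/1001) = 9966957/8000 s.
Target frame: (9966957/8000) × (24) = 29900871/1000 ≈ 29900.871 → 29901.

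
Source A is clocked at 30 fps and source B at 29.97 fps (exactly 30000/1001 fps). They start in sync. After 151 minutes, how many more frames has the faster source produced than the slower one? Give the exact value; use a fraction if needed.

271800/1001 frames

151 min = 9060 s.
A emits 30 × 9060 = 271800 frames; B emits 30000/1001 × 9060 = 271800000/1001.
Difference = 271800/1001 frames (≈ 271.5285); B is behind A.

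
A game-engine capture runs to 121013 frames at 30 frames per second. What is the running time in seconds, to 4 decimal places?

4033.7667 seconds

Running time = 121013 × 1/30 = 121013/30 s ≈ 4033.7667 s.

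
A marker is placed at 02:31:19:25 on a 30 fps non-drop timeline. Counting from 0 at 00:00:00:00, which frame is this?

Total seconds to the label: (2 × 3600 + 31 × 60 + 19) = 9079.
Frame index = 9079 × 30 + 25 = 272395.

frame 272395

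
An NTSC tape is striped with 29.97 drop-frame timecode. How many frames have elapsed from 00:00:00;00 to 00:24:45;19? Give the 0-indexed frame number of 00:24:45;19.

As if non-drop at 30 labels/s: (0 × 3600 + 24 × 60 + 45) × 30 + 19 = 44569.
Minute boundaries passed: 24; those not divisible by 10: 24 − 2 = 22; dropped labels = 2 × 22 = 44.
Actual frame index = 44569 − 44 = 44525.

44525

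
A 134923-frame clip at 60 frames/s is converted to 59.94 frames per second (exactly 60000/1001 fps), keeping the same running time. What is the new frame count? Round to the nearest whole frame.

Frames at target rate = 134923 × (60000/1001) / (60) = 134923000/1001 ≈ 134788.212.
Nearest whole frame: 134788.

134788 frames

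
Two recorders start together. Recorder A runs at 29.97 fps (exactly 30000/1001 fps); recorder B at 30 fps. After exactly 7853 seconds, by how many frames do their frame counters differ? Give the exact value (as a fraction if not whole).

A emits 30000/1001 × 7853 = 235590000/1001 frames; B emits 30 × 7853 = 235590.
Difference = 235590/1001 frames (≈ 235.3546); B is ahead of A.

235590/1001 frames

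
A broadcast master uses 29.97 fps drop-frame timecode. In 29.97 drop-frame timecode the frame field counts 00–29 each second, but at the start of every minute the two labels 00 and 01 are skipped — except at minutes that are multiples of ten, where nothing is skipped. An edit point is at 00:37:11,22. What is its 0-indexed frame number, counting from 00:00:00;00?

As if non-drop at 30 labels/s: (0 × 3600 + 37 × 60 + 11) × 30 + 22 = 66952.
Minute boundaries passed: 37; those not divisible by 10: 37 − 3 = 34; dropped labels = 2 × 34 = 68.
Actual frame index = 66952 − 68 = 66884.

66884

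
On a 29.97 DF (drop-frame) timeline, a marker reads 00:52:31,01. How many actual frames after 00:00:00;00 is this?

As if non-drop at 30 labels/s: (0 × 3600 + 52 × 60 + 31) × 30 + 1 = 94531.
Minute boundaries passed: 52; those not divisible by 10: 52 − 5 = 47; dropped labels = 2 × 47 = 94.
Actual frame index = 94531 − 94 = 94437.

94437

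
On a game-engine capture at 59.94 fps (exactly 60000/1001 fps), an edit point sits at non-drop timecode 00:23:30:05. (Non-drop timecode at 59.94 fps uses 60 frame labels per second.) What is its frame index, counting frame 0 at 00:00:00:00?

frame 84605

Total seconds to the label: (0 × 3600 + 23 × 60 + 30) = 1410.
Frame index = 1410 × 60 + 5 = 84605.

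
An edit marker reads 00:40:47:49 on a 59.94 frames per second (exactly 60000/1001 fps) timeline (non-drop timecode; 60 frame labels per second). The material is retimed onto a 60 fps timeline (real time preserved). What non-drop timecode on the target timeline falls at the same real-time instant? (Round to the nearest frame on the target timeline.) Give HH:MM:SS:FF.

Source frame index: (0×3600 + 40×60 + 47) × 60 + 49 = 146869.
Real time: 146869 / (60000/1001) = 147015869/60000 s.
Target frame: (147015869/60000) × (60) = 147015869/1000 ≈ 147015.869 → 147016.
At 60 labels/s: frame 147016 → 00:40:50:16.

00:40:50:16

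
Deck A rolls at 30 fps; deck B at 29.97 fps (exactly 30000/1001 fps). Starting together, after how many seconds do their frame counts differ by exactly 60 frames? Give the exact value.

The gap grows by |30000/1001 − 30| = 30/1001 frames per second.
Time for a 60-frame gap: 60 ÷ (30/1001) = 2002 s.

2002 seconds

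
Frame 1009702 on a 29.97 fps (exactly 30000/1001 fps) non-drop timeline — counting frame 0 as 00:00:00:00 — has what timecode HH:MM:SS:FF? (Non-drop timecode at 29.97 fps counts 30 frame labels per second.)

09:20:56:22

1009702 ÷ 30 = 33656 full seconds, remainder 22 frames.
33656 s = 9 h 20 min 56 s.
Timecode: 09:20:56:22.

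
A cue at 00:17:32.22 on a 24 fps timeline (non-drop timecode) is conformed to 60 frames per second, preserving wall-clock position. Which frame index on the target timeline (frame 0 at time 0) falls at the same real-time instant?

Source frame index: (0×3600 + 17×60 + 32) × 24 + 22 = 25270.
Real time: 25270 / (24) = 12635/12 s.
Target frame: (12635/12) × (60) = 63175.

frame 63175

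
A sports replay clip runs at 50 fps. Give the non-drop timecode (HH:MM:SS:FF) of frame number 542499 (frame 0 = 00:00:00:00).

03:00:49:49

542499 ÷ 50 = 10849 full seconds, remainder 49 frames.
10849 s = 3 h 0 min 49 s.
Timecode: 03:00:49:49.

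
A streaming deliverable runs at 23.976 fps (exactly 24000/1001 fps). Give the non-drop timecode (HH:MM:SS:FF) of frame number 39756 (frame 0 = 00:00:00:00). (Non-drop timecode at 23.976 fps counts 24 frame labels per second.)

39756 ÷ 24 = 1656 full seconds, remainder 12 frames.
1656 s = 0 h 27 min 36 s.
Timecode: 00:27:36:12.

00:27:36:12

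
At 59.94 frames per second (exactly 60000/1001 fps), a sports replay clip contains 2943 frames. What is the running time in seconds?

Running time = 2943 / (60000/1001) = 49.09905 s.

49.09905 seconds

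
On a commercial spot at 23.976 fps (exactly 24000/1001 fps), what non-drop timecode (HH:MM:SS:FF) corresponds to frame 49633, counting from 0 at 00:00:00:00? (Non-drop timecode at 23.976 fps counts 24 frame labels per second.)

00:34:28:01

49633 ÷ 24 = 2068 full seconds, remainder 1 frame.
2068 s = 0 h 34 min 28 s.
Timecode: 00:34:28:01.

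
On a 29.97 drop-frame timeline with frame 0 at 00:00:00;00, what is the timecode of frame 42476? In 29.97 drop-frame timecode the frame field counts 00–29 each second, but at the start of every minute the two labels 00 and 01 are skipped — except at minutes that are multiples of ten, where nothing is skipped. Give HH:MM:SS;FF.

Ten DF minutes hold 17982 frames, so frame 42476 lies in block 2 (frames 35964–53945) with 6512 frames into that block.
The block's first minute is 1800 frames and the rest 1798 each; 6512 frames reaches minute 3, so 2 × 18 + 3 × 2 = 42 labels have been skipped so far.
Adding those back, label number 42476 + 42 = 42518 at 30 labels/s is 1417 s + 8 f = 0 h 23 min 37 s frame 8, i.e. 00:23:37;08.

00:23:37;08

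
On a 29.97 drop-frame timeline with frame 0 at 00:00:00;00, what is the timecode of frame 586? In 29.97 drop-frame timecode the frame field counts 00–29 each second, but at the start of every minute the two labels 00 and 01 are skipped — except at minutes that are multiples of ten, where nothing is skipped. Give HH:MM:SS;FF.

00:00:19;16

Ten DF minutes hold 17982 frames, so frame 586 lies in block 0 (frames 0–17981) with 586 frames into that block.
The block's first minute is 1800 frames and the rest 1798 each; 586 frames reaches minute 0, so 0 × 18 + 0 × 2 = 0 labels have been skipped so far.
Adding those back, label number 586 + 0 = 586 at 30 labels/s is 19 s + 16 f = 0 h 0 min 19 s frame 16, i.e. 00:00:19;16.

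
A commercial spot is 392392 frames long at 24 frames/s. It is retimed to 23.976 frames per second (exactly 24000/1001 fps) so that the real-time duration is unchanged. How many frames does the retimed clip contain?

Target frames = source frames × (target rate / source rate) = 392392 × (24000/1001)/(24) = 392392 × 1000/1001 = 392000.

392000 frames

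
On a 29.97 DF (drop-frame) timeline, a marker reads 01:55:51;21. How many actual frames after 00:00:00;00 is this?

208343

As if non-drop at 30 labels/s: (1 × 3600 + 55 × 60 + 51) × 30 + 21 = 208551.
Minute boundaries passed: 115; those not divisible by 10: 115 − 11 = 104; dropped labels = 2 × 104 = 208.
Actual frame index = 208551 − 208 = 208343.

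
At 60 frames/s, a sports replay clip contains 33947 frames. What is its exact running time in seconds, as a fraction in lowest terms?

Running time = 33947 ÷ (60) = 33947 × 1/60 = 33947/60 s.

33947/60 seconds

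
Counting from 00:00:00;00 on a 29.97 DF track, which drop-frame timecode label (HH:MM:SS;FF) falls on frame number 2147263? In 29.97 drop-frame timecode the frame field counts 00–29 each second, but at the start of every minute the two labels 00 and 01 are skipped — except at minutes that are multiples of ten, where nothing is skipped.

19:54:07;03

Each 10-minute DF block holds 10 × 60 × 30 − 9 × 2 = 17982 frames. 2147263 ÷ 17982 → 119 full blocks, remainder 7405.
Within the partial block the first minute is 1800 frames and each further minute 1798, so 4 further minute boundaries passed. Total skipped labels = 18 × 119 + 2 × 4 = 2150.
Non-drop label index = 2147263 + 2150 = 2149413; at 30 labels/s that is 19:54:07:03, i.e. DF 19:54:07;03.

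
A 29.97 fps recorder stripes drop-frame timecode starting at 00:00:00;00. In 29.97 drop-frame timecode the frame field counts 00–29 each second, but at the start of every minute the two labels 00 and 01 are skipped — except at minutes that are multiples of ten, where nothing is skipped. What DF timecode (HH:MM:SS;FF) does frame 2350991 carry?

Ten DF minutes hold 17982 frames, so frame 2350991 lies in block 130 (frames 2337660–2355641) with 13331 frames into that block.
The block's first minute is 1800 frames and the rest 1798 each; 13331 frames reaches minute 7, so 130 × 18 + 7 × 2 = 2354 labels have been skipped so far.
Adding those back, label number 2350991 + 2354 = 2353345 at 30 labels/s is 78444 s + 25 f = 21 h 47 min 24 s frame 25, i.e. 21:47:24;25.

21:47:24;25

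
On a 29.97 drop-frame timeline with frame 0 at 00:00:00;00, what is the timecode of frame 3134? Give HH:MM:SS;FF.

Each 10-minute DF block holds 10 × 60 × 30 − 9 × 2 = 17982 frames. 3134 ÷ 17982 → 0 full blocks, remainder 3134.
Within the partial block the first minute is 1800 frames and each further minute 1798, so 1 further minute boundary passed. Total skipped labels = 18 × 0 + 2 × 1 = 2.
Non-drop label index = 3134 + 2 = 3136; at 30 labels/s that is 00:01:44:16, i.e. DF 00:01:44;16.

00:01:44;16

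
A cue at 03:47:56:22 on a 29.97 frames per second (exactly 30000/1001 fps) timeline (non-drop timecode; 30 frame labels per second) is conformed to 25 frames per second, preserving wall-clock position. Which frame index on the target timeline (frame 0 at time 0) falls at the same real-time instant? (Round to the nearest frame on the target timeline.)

Source frame index: (3×3600 + 47×60 + 56) × 30 + 22 = 410302.
Real time: 410302 / (30000/1001) = 205356151/15000 s.
Target frame: (205356151/15000) × (25) = 205356151/600 ≈ 342260.252 → 342260.

frame 342260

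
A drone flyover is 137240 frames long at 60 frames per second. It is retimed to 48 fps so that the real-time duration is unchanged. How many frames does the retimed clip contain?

Target frames = source frames × (target rate / source rate) = 137240 × (48)/(60) = 137240 × 4/5 = 109792.

109792 frames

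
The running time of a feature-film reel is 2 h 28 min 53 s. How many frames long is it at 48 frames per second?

428784 frames

2 h 28 min 53 s = 8933 s.
Frames = 8933 × 48 = 428784.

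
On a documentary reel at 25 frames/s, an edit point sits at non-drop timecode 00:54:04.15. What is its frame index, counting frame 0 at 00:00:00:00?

Total seconds to the label: (0 × 3600 + 54 × 60 + 4) = 3244.
Frame index = 3244 × 25 + 15 = 81115.

81115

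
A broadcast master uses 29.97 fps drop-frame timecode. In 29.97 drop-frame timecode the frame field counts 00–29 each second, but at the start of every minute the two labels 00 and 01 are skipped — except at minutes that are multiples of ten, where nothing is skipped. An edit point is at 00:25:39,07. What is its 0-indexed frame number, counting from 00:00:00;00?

As if non-drop at 30 labels/s: (0 × 3600 + 25 × 60 + 39) × 30 + 7 = 46177.
Minute boundaries passed: 25; those not divisible by 10: 25 − 2 = 23; dropped labels = 2 × 23 = 46.
Actual frame index = 46177 − 46 = 46131.

46131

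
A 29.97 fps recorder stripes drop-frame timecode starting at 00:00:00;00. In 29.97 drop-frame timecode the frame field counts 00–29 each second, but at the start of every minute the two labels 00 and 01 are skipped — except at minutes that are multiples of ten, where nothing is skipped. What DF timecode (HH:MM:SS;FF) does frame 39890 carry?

00:22:11;00

Each 10-minute DF block holds 10 × 60 × 30 − 9 × 2 = 17982 frames. 39890 ÷ 17982 → 2 full blocks, remainder 3926.
Within the partial block the first minute is 1800 frames and each further minute 1798, so 2 further minute boundaries passed. Total skipped labels = 18 × 2 + 2 × 2 = 40.
Non-drop label index = 39890 + 40 = 39930; at 30 labels/s that is 00:22:11:00, i.e. DF 00:22:11;00.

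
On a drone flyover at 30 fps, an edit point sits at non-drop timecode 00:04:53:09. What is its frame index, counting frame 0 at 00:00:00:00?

Total seconds to the label: (0 × 3600 + 4 × 60 + 53) = 293.
Frame index = 293 × 30 + 9 = 8799.

frame 8799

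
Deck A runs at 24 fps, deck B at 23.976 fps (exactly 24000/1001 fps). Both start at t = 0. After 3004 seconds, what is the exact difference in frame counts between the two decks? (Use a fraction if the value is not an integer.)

A emits 24 × 3004 = 72096 frames; B emits 24000/1001 × 3004 = 72096000/1001.
Difference = 72096/1001 frames (≈ 72.0240); B is behind A.

72096/1001 frames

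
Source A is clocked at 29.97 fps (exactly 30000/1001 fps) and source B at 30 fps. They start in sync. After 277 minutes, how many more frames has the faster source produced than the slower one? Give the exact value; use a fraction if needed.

498600/1001 frames

277 min = 16620 s.
A emits 30000/1001 × 16620 = 498600000/1001 frames; B emits 30 × 16620 = 498600.
Difference = 498600/1001 frames (≈ 498.1019); B is ahead of A.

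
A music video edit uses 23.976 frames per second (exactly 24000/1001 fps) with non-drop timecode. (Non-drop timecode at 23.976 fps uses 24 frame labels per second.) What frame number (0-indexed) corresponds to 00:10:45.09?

frame 15489

Total seconds to the label: (0 × 3600 + 10 × 60 + 45) = 645.
Frame index = 645 × 24 + 9 = 15489.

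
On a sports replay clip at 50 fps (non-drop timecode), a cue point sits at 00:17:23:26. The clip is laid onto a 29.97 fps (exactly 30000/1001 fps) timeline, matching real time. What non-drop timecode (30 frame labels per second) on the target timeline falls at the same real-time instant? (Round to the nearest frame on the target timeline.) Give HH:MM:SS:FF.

Source frame index: (0×3600 + 17×60 + 23) × 50 + 26 = 52176.
Real time: 52176 / (50) = 26088/25 s.
Target frame: (26088/25) × (30000/1001) = 31305600/1001 ≈ 31274.326 → 31274.
At 30 labels/s: frame 31274 → 00:17:22:14.

00:17:22:14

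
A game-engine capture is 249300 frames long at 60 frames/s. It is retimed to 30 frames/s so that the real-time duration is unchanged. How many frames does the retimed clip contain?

Target frames = source frames × (target rate / source rate) = 249300 × (30)/(60) = 249300 × 1/2 = 124650.

124650 frames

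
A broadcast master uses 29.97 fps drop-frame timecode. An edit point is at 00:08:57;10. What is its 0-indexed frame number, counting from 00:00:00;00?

Complete 10-minute blocks: 0, each 17982 frames → 0.
Remaining 8 whole minutes in the current block: 1800 + 7 × 1798 = 14386 frames.
Within the current minute: 57 × 30 + 10 − 2 = 1718 (labels ;00/;01 skipped at this minute). Total = 0 + 14386 + 1718 = 16104.

16104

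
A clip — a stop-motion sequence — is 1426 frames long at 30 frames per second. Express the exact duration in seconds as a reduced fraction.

713/15 seconds

Running time = 1426 ÷ (30) = 1426 × 1/30 = 713/15 s.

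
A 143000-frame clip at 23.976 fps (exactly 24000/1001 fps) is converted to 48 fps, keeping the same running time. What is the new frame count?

286286 frames

Target frames = source frames × (target rate / source rate) = 143000 × (48)/(24000/1001) = 143000 × 1001/500 = 286286.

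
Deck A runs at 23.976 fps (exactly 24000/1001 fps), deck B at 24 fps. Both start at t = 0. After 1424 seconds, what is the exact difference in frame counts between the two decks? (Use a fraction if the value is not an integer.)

A emits 24000/1001 × 1424 = 34176000/1001 frames; B emits 24 × 1424 = 34176.
Difference = 34176/1001 frames (≈ 34.1419); B is ahead of A.

34176/1001 frames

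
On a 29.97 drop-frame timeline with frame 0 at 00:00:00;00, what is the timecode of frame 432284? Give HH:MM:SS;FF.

04:00:23;26

Each 10-minute DF block holds 10 × 60 × 30 − 9 × 2 = 17982 frames. 432284 ÷ 17982 → 24 full blocks, remainder 716.
Within the partial block the first minute is 1800 frames and each further minute 1798, so 0 further minute boundaries passed. Total skipped labels = 18 × 24 + 2 × 0 = 432.
Non-drop label index = 432284 + 432 = 432716; at 30 labels/s that is 04:00:23:26, i.e. DF 04:00:23;26.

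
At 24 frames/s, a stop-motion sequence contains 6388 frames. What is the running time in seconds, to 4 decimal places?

266.1667 seconds

Running time = 6388 × 1/24 = 1597/6 s ≈ 266.1667 s.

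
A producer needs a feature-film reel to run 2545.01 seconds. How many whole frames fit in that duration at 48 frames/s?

122160 frames

Frames = 2545.01 × 48 = 3054012/25 ≈ 122160.4800.
Complete frames: 122160.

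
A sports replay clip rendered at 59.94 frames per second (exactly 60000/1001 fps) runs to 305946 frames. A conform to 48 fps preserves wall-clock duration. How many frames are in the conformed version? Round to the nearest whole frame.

245002 frames

Frames at target rate = 305946 × (48) / (60000/1001) = 153125973/625 ≈ 245001.557.
Nearest whole frame: 245002.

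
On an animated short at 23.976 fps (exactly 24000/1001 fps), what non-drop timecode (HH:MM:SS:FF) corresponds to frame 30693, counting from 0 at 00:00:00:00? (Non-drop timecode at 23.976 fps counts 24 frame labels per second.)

00:21:18:21

30693 ÷ 24 = 1278 full seconds, remainder 21 frames.
1278 s = 0 h 21 min 18 s.
Timecode: 00:21:18:21.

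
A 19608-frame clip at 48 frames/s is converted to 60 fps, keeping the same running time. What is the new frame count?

24510 frames

Target frames = source frames × (target rate / source rate) = 19608 × (60)/(48) = 19608 × 5/4 = 24510.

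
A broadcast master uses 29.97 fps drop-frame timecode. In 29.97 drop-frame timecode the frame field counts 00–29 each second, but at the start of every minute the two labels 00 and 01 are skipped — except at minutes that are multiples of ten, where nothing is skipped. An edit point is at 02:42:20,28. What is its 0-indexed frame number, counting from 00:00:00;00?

As if non-drop at 30 labels/s: (2 × 3600 + 42 × 60 + 20) × 30 + 28 = 292228.
Minute boundaries passed: 162; those not divisible by 10: 162 − 16 = 146; dropped labels = 2 × 146 = 292.
Actual frame index = 292228 − 292 = 291936.

291936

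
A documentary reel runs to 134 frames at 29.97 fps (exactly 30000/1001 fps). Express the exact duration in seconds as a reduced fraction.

67067/15000 seconds

Running time = 134 ÷ (30000/1001) = 134 × 1001/30000 = 67067/15000 s.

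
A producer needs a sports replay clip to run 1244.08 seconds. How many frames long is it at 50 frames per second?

Frames = 1244.08 × 50 = 62204.

62204 frames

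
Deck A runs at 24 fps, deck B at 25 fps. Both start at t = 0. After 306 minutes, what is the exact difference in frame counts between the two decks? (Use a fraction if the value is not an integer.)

306 min = 18360 s.
A emits 24 × 18360 = 440640 frames; B emits 25 × 18360 = 459000.
Difference = 18360 frames; B is ahead of A.

18360 frames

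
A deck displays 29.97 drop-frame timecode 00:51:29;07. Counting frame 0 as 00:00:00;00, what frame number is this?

92585

Complete 10-minute blocks: 5, each 17982 frames → 89910.
Remaining 1 whole minute in the current block: 1800 + 0 × 1798 = 1800 frames.
Within the current minute: 29 × 30 + 7 − 2 = 875 (labels ;00/;01 skipped at this minute). Total = 89910 + 1800 + 875 = 92585.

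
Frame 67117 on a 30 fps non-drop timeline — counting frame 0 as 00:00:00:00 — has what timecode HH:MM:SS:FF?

00:37:17:07

67117 ÷ 30 = 2237 full seconds, remainder 7 frames.
2237 s = 0 h 37 min 17 s.
Timecode: 00:37:17:07.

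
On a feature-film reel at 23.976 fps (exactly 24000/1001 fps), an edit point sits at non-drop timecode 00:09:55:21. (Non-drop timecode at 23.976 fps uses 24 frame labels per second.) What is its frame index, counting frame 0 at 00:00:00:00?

Total seconds to the label: (0 × 3600 + 9 × 60 + 55) = 595.
Frame index = 595 × 24 + 21 = 14301.

14301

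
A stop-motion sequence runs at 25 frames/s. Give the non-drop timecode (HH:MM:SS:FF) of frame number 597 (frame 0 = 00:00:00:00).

597 ÷ 25 = 23 full seconds, remainder 22 frames.
23 s = 0 h 0 min 23 s.
Timecode: 00:00:23:22.

00:00:23:22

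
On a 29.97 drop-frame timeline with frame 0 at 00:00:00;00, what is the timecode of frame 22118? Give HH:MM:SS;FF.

Ten DF minutes hold 17982 frames, so frame 22118 lies in block 1 (frames 17982–35963) with 4136 frames into that block.
The block's first minute is 1800 frames and the rest 1798 each; 4136 frames reaches minute 2, so 1 × 18 + 2 × 2 = 22 labels have been skipped so far.
Adding those back, label number 22118 + 22 = 22140 at 30 labels/s is 738 s + 0 f = 0 h 12 min 18 s frame 0, i.e. 00:12:18;00.

00:12:18;00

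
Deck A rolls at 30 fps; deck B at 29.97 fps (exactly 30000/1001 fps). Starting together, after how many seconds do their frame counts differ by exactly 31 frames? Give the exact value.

31031/30 seconds

The gap grows by |30000/1001 − 30| = 30/1001 frames per second.
Time for a 31-frame gap: 31 ÷ (30/1001) = 31031/30 s.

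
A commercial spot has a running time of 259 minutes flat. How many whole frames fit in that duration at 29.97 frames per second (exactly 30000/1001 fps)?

259 min = 15540 s.
Frames = 15540 × 30000/1001 = 66600000/143 ≈ 465734.2657.
Complete frames: 465734.

465734 frames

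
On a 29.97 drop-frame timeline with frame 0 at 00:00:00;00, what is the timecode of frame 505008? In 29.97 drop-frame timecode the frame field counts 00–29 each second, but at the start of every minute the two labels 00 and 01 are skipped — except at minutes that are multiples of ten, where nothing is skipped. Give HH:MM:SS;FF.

Ten DF minutes hold 17982 frames, so frame 505008 lies in block 28 (frames 503496–521477) with 1512 frames into that block.
The block's first minute is 1800 frames and the rest 1798 each; 1512 frames reaches minute 0, so 28 × 18 + 0 × 2 = 504 labels have been skipped so far.
Adding those back, label number 505008 + 504 = 505512 at 30 labels/s is 16850 s + 12 f = 4 h 40 min 50 s frame 12, i.e. 04:40:50;12.

04:40:50;12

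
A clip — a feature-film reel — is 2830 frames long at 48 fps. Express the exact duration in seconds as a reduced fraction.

1415/24 seconds

Running time = 2830 ÷ (48) = 2830 × 1/48 = 1415/24 s.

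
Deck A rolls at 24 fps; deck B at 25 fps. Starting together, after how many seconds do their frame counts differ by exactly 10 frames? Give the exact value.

The gap grows by |25 − 24| = 1 frame per second.
Time for a 10-frame gap: 10 ÷ (1) = 10 s.

10 seconds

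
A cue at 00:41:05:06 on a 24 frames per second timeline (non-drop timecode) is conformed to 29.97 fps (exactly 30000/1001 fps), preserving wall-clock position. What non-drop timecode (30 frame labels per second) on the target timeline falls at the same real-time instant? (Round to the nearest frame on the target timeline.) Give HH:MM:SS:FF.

Source frame index: (0×3600 + 41×60 + 5) × 24 + 6 = 59166.
Real time: 59166 / (24) = 9861/4 s.
Target frame: (9861/4) × (30000/1001) = 73957500/1001 ≈ 73883.616 → 73884.
At 30 labels/s: frame 73884 → 00:41:02:24.

00:41:02:24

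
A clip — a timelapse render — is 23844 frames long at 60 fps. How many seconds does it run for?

397.4 seconds

Running time = 23844 / (60) = 397.4 s.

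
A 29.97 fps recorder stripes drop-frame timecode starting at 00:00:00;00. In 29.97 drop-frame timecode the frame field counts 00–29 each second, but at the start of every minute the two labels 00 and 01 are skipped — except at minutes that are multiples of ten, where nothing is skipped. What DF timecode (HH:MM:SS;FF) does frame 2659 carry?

Ten DF minutes hold 17982 frames, so frame 2659 lies in block 0 (frames 0–17981) with 2659 frames into that block.
The block's first minute is 1800 frames and the rest 1798 each; 2659 frames reaches minute 1, so 0 × 18 + 1 × 2 = 2 labels have been skipped so far.
Adding those back, label number 2659 + 2 = 2661 at 30 labels/s is 88 s + 21 f = 0 h 1 min 28 s frame 21, i.e. 00:01:28;21.

00:01:28;21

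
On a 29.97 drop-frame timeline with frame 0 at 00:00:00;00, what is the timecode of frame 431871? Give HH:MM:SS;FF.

04:00:10;03

Each 10-minute DF block holds 10 × 60 × 30 − 9 × 2 = 17982 frames. 431871 ÷ 17982 → 24 full blocks, remainder 303.
Within the partial block the first minute is 1800 frames and each further minute 1798, so 0 further minute boundaries passed. Total skipped labels = 18 × 24 + 2 × 0 = 432.
Non-drop label index = 431871 + 432 = 432303; at 30 labels/s that is 04:00:10:03, i.e. DF 04:00:10;03.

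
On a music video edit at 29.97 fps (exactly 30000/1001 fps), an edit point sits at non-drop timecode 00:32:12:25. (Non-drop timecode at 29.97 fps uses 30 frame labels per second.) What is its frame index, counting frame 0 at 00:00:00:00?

Total seconds to the label: (0 × 3600 + 32 × 60 + 12) = 1932.
Frame index = 1932 × 30 + 25 = 57985.

frame 57985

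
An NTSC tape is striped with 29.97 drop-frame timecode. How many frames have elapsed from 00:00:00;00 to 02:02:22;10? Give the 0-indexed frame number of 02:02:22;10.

Complete 10-minute blocks: 12, each 17982 frames → 215784.
Remaining 2 whole minutes in the current block: 1800 + 1 × 1798 = 3598 frames.
Within the current minute: 22 × 30 + 10 − 2 = 668 (labels ;00/;01 skipped at this minute). Total = 215784 + 3598 + 668 = 220050.

220050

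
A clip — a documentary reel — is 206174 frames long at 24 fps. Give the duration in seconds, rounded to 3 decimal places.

8590.583 seconds

Running time = 206174 × 1/24 = 103087/12 s ≈ 8590.583 s.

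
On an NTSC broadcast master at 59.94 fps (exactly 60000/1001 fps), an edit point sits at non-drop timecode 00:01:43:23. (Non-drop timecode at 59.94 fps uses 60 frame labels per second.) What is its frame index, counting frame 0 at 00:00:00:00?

Total seconds to the label: (0 × 3600 + 1 × 60 + 43) = 103.
Frame index = 103 × 60 + 23 = 6203.

6203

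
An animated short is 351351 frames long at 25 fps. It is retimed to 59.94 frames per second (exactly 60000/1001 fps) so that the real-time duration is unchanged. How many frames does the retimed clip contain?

Target frames = source frames × (target rate / source rate) = 351351 × (60000/1001)/(25) = 351351 × 2400/1001 = 842400.

842400 frames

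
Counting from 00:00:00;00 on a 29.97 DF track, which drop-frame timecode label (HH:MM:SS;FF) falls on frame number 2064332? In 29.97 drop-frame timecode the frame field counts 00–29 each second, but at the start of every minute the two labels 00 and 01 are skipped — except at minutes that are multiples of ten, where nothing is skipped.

Each 10-minute DF block holds 10 × 60 × 30 − 9 × 2 = 17982 frames. 2064332 ÷ 17982 → 114 full blocks, remainder 14384.
Within the partial block the first minute is 1800 frames and each further minute 1798, so 7 further minute boundaries passed. Total skipped labels = 18 × 114 + 2 × 7 = 2066.
Non-drop label index = 2064332 + 2066 = 2066398; at 30 labels/s that is 19:07:59:28, i.e. DF 19:07:59;28.

19:07:59;28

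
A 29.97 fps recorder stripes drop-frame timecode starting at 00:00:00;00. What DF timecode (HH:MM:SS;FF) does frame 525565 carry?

04:52:16;11

Ten DF minutes hold 17982 frames, so frame 525565 lies in block 29 (frames 521478–539459) with 4087 frames into that block.
The block's first minute is 1800 frames and the rest 1798 each; 4087 frames reaches minute 2, so 29 × 18 + 2 × 2 = 526 labels have been skipped so far.
Adding those back, label number 525565 + 526 = 526091 at 30 labels/s is 17536 s + 11 f = 4 h 52 min 16 s frame 11, i.e. 04:52:16;11.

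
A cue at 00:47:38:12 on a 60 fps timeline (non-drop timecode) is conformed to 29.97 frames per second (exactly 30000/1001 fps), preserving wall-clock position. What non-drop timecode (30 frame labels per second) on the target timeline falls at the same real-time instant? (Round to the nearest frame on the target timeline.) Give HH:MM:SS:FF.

Source frame index: (0×3600 + 47×60 + 38) × 60 + 12 = 171492.
Real time: 171492 / (60) = 14291/5 s.
Target frame: (14291/5) × (30000/1001) = 85746000/1001 ≈ 85660.340 → 85660.
At 30 labels/s: frame 85660 → 00:47:35:10.

00:47:35:10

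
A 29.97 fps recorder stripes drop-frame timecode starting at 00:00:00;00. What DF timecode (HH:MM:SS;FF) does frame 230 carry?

Ten DF minutes hold 17982 frames, so frame 230 lies in block 0 (frames 0–17981) with 230 frames into that block.
The block's first minute is 1800 frames and the rest 1798 each; 230 frames reaches minute 0, so 0 × 18 + 0 × 2 = 0 labels have been skipped so far.
Adding those back, label number 230 + 0 = 230 at 30 labels/s is 7 s + 20 f = 0 h 0 min 7 s frame 20, i.e. 00:00:07;20.

00:00:07;20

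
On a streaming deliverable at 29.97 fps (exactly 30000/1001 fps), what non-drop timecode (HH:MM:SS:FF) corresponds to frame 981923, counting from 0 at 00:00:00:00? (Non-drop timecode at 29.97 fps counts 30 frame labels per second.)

09:05:30:23

981923 ÷ 30 = 32730 full seconds, remainder 23 frames.
32730 s = 9 h 5 min 30 s.
Timecode: 09:05:30:23.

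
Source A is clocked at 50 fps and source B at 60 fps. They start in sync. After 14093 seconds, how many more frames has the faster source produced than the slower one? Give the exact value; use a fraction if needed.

140930 frames

A emits 50 × 14093 = 704650 frames; B emits 60 × 14093 = 845580.
Difference = 140930 frames; B is ahead of A.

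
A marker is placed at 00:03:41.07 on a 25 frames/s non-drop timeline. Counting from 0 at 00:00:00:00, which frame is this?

Total seconds to the label: (0 × 3600 + 3 × 60 + 41) = 221.
Frame index = 221 × 25 + 7 = 5532.

frame 5532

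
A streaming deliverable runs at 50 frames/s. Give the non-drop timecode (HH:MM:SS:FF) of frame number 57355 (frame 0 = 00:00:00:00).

00:19:07:05

57355 ÷ 50 = 1147 full seconds, remainder 5 frames.
1147 s = 0 h 19 min 7 s.
Timecode: 00:19:07:05.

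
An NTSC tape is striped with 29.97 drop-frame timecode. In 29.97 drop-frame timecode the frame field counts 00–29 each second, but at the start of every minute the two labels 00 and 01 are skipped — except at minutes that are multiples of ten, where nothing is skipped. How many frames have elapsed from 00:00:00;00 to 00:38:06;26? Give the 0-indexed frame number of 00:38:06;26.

68536

Complete 10-minute blocks: 3, each 17982 frames → 53946.
Remaining 8 whole minutes in the current block: 1800 + 7 × 1798 = 14386 frames.
Within the current minute: 6 × 30 + 26 − 2 = 204 (labels ;00/;01 skipped at this minute). Total = 53946 + 14386 + 204 = 68536.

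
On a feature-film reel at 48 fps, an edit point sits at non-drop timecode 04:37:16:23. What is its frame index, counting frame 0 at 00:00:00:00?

Total seconds to the label: (4 × 3600 + 37 × 60 + 16) = 16636.
Frame index = 16636 × 48 + 23 = 798551.

frame 798551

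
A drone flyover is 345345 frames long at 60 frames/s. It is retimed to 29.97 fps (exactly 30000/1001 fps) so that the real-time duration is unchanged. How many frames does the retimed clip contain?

172500 frames

Target frames = source frames × (target rate / source rate) = 345345 × (30000/1001)/(60) = 345345 × 500/1001 = 172500.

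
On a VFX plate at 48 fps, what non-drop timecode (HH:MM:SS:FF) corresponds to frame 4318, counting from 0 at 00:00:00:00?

4318 ÷ 48 = 89 full seconds, remainder 46 frames.
89 s = 0 h 1 min 29 s.
Timecode: 00:01:29:46.

00:01:29:46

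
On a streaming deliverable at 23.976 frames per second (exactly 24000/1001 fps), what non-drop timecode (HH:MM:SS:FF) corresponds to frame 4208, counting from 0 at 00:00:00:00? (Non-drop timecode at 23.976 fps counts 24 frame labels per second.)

4208 ÷ 24 = 175 full seconds, remainder 8 frames.
175 s = 0 h 2 min 55 s.
Timecode: 00:02:55:08.

00:02:55:08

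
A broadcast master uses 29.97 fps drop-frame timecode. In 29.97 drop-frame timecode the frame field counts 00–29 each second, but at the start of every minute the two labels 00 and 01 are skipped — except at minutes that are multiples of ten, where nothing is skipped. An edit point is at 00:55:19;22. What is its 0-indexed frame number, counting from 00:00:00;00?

As if non-drop at 30 labels/s: (0 × 3600 + 55 × 60 + 19) × 30 + 22 = 99592.
Minute boundaries passed: 55; those not divisible by 10: 55 − 5 = 50; dropped labels = 2 × 50 = 100.
Actual frame index = 99592 − 100 = 99492.

99492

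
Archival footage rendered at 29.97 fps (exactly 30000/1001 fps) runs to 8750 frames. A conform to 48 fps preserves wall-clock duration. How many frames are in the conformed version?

14014 frames

Target frames = source frames × (target rate / source rate) = 8750 × (48)/(30000/1001) = 8750 × 1001/625 = 14014.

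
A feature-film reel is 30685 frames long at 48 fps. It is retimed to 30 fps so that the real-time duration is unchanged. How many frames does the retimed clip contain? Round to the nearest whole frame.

19178 frames

Frames at target rate = 30685 × (30) / (48) = 153425/8 ≈ 19178.125.
Nearest whole frame: 19178.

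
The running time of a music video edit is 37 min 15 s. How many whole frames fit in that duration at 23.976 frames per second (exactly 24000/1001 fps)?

53586 frames

37 min 15 s = 2235 s.
Frames = 2235 × 24000/1001 = 53640000/1001 ≈ 53586.4136.
Complete frames: 53586.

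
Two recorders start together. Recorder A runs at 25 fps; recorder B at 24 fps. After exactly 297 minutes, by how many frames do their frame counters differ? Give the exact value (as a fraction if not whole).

17820 frames

297 min = 17820 s.
A emits 25 × 17820 = 445500 frames; B emits 24 × 17820 = 427680.
Difference = 17820 frames; B is behind A.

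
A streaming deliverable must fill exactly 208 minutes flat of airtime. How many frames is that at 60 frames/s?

748800 frames

208 min = 12480 s.
Frames = 12480 × 60 = 748800.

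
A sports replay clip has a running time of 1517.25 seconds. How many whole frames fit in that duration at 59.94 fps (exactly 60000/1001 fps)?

Frames = 1517.25 × 60000/1001 = 13005000/143 ≈ 90944.0559.
Complete frames: 90944.

90944 frames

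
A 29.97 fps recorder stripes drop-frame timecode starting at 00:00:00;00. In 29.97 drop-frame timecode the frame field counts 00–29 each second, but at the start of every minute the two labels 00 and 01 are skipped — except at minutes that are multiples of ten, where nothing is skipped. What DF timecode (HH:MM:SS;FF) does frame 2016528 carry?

18:41:24;26

Each 10-minute DF block holds 10 × 60 × 30 − 9 × 2 = 17982 frames. 2016528 ÷ 17982 → 112 full blocks, remainder 2544.
Within the partial block the first minute is 1800 frames and each further minute 1798, so 1 further minute boundary passed. Total skipped labels = 18 × 112 + 2 × 1 = 2018.
Non-drop label index = 2016528 + 2018 = 2018546; at 30 labels/s that is 18:41:24:26, i.e. DF 18:41:24;26.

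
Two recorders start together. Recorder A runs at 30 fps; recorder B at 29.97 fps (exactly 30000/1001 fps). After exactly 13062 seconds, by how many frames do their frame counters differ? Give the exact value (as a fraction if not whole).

A emits 30 × 13062 = 391860 frames; B emits 30000/1001 × 13062 = 55980000/143.
Difference = 55980/143 frames (≈ 391.4685); B is behind A.

55980/143 frames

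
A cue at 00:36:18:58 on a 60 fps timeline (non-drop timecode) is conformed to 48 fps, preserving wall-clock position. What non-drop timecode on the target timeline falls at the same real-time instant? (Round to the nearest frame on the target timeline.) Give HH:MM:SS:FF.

00:36:18:46

Source frame index: (0×3600 + 36×60 + 18) × 60 + 58 = 130738.
Real time: 130738 / (60) = 65369/30 s.
Target frame: (65369/30) × (48) = 522952/5 ≈ 104590.400 → 104590.
At 48 labels/s: frame 104590 → 00:36:18:46.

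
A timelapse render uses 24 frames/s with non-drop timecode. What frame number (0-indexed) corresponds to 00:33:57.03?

Total seconds to the label: (0 × 3600 + 33 × 60 + 57) = 2037.
Frame index = 2037 × 24 + 3 = 48891.

frame 48891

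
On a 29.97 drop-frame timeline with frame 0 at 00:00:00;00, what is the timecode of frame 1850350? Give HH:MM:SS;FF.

Ten DF minutes hold 17982 frames, so frame 1850350 lies in block 102 (frames 1834164–1852145) with 16186 frames into that block.
The block's first minute is 1800 frames and the rest 1798 each; 16186 frames reaches minute 9, so 102 × 18 + 9 × 2 = 1854 labels have been skipped so far.
Adding those back, label number 1850350 + 1854 = 1852204 at 30 labels/s is 61740 s + 4 f = 17 h 9 min 0 s frame 4, i.e. 17:09:00;04.

17:09:00;04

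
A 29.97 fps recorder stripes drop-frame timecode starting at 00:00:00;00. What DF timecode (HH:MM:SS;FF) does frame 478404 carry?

Each 10-minute DF block holds 10 × 60 × 30 − 9 × 2 = 17982 frames. 478404 ÷ 17982 → 26 full blocks, remainder 10872.
Within the partial block the first minute is 1800 frames and each further minute 1798, so 6 further minute boundaries passed. Total skipped labels = 18 × 26 + 2 × 6 = 480.
Non-drop label index = 478404 + 480 = 478884; at 30 labels/s that is 04:26:02:24, i.e. DF 04:26:02;24.

04:26:02;24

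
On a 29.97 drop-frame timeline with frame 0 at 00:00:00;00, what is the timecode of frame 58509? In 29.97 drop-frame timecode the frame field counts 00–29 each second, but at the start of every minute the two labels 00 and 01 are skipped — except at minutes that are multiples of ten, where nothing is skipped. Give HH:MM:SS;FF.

00:32:32;07

Ten DF minutes hold 17982 frames, so frame 58509 lies in block 3 (frames 53946–71927) with 4563 frames into that block.
The block's first minute is 1800 frames and the rest 1798 each; 4563 frames reaches minute 2, so 3 × 18 + 2 × 2 = 58 labels have been skipped so far.
Adding those back, label number 58509 + 58 = 58567 at 30 labels/s is 1952 s + 7 f = 0 h 32 min 32 s frame 7, i.e. 00:32:32;07.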